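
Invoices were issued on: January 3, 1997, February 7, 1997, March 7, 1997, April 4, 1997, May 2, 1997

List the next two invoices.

Gaps: 35, 28, 28, 28 days — a mix of 28 and 35. Every date is a Friday.
Each is the 1st Friday of its month.
June 1997 — 1st Friday is June 6, 1997.
1st Friday of July 1997: July 4, 1997.

June 6, 1997; July 4, 1997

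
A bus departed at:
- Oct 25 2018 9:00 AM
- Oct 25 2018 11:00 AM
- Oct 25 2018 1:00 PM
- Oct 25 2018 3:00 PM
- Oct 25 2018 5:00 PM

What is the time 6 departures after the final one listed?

The interval is a steady 2 hours (2, 2, 2, 2).
Oct 25 2018 5:00 PM + 2 h = Oct 25 2018 7:00 PM.
Oct 25 2018 7:00 PM + 2 h = Oct 25 2018 9:00 PM.
Oct 25 2018 9:00 PM + 2 h = Oct 25 2018 11:00 PM.
Oct 25 2018 11:00 PM + 2 h = Oct 26 2018 1:00 AM.
Oct 26 2018 1:00 AM + 2 h = Oct 26 2018 3:00 AM.
Oct 26 2018 3:00 AM + 2 h = Oct 26 2018 5:00 AM.

Oct 26 2018 5:00 AM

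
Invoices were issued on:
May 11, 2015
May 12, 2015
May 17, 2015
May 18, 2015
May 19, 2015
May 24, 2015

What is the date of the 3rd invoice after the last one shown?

May 31, 2015

The gap pattern 1, 5, 1, 1, 5 repeats every 3 events.
These are the Mondays, Tuesdays and Sundays of each week.
Next Monday: May 25, 2015.
The following Tuesday is May 26, 2015.
Next Sunday: May 31, 2015.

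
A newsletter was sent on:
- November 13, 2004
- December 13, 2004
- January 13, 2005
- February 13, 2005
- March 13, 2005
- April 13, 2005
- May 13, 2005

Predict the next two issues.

June 13, 2005; July 13, 2005

Gaps: 30, 31, 31, 28, 31, 30 days — not constant. Every event is on the 13th of the month.
Pattern: the 13th of each month.
Next: June 2005 → June 13, 2005.
July 2005: July 13, 2005.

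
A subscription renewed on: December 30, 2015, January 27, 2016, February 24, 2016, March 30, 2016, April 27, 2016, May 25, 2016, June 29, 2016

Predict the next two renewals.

July 27, 2016; August 31, 2016

Every date is a Wednesday; gaps 28, 28, 35, 28, 28, 35 days.
Each is the last Wednesday of its month (at least one falls on the 29th or later, ruling out '4th Wednesday').
July 2016 ends with Wednesday July 27, 2016.
August 2016 ends with Wednesday August 31, 2016.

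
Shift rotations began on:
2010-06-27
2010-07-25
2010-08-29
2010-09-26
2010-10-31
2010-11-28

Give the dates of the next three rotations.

2010-12-26, 2011-01-30, 2011-02-27

These are Sundays with 28, 35, 28, 35, 28-day gaps.
Each is the final Sunday of its month — 2010-08-29 is past the 28th, so '4th Sunday' doesn't fit.
Last Sunday of December 2010: 2010-12-26.
Last Sunday of January 2011: 2011-01-30.
Last Sunday of February 2011: 2011-02-27.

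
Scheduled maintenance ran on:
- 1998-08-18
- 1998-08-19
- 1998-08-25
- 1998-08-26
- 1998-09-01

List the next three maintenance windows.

1998-09-02, 1998-09-08, 1998-09-09

Every event lands on a Tuesday or Wednesday (gaps cycle 1, 6, 1, 6).
So the schedule is: every Tuesday and Wednesday.
The following Wednesday is 1998-09-02.
Next Tuesday: 1998-09-08.
Next Wednesday: 1998-09-09.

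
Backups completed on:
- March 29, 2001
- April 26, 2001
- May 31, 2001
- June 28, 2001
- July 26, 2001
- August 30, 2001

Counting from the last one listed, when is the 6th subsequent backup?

February 28, 2002

These are Thursdays with 28, 35, 28, 28, 35-day gaps.
Each is the final Thursday of its month — March 29, 2001 is past the 28th, so '4th Thursday' doesn't fit.
September 2001 ends with Thursday September 27, 2001.
October 2001 ends with Thursday October 25, 2001.
November 2001 ends with Thursday November 29, 2001.
December 2001 ends with Thursday December 27, 2001.
January 2002 ends with Thursday January 31, 2002.
February 2002 ends with Thursday February 28, 2002.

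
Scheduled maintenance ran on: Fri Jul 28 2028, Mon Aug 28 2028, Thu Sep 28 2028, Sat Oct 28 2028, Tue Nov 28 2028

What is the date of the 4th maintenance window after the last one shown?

The day-of-month is always 28 (31, 31, 30, 31 days between events).
So this recurs on the 28th of each month.
December 2028: Thu Dec 28 2028.
Next: January 2029 → Sun Jan 28 2029.
Next: February 2029 → Wed Feb 28 2029.
March 2029: Wed Mar 28 2029.

Wed Mar 28 2029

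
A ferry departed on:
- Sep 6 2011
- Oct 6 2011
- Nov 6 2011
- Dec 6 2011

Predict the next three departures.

Jan 6 2012, Feb 6 2012, Mar 6 2012

The day-of-month is always 6 (30, 31, 30 days between events).
So this recurs on the 6th of each month.
Next: January 2012 → Jan 6 2012.
February 2012: Feb 6 2012.
Next: March 2012 → Mar 6 2012.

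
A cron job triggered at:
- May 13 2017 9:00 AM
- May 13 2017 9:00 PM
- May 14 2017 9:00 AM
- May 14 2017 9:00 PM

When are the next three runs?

The interval is a steady 12 hours (12, 12, 12).
May 14 2017 9:00 PM + 12 h = May 15 2017 9:00 AM.
May 15 2017 9:00 AM + 12 h = May 15 2017 9:00 PM.
May 15 2017 9:00 PM + 12 h = May 16 2017 9:00 AM.

May 15 2017 9:00 AM, May 15 2017 9:00 PM, May 16 2017 9:00 AM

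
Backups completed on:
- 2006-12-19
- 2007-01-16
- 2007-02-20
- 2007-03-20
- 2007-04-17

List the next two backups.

Gaps: 28, 35, 28, 28 days — a mix of 28 and 35. Every date is a Tuesday.
Each is the 3rd Tuesday of its month.
3rd Tuesday of May 2007: 2007-05-15.
3rd Tuesday of June 2007: 2007-06-19.

2007-05-15, 2007-06-19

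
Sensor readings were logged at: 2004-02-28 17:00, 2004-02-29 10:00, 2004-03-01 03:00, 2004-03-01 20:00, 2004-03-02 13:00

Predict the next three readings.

2004-03-03 06:00, 2004-03-03 23:00, 2004-03-04 16:00

Spacing: 17, 17, 17, 17 h — constant 17 h.
2004-03-02 13:00 + 17 h = 2004-03-03 06:00.
2004-03-03 06:00 + 17 h = 2004-03-03 23:00.
2004-03-03 23:00 + 17 h = 2004-03-04 16:00.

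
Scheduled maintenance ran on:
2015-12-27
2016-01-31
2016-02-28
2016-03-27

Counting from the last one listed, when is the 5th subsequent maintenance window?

2016-08-28

These are Sundays with 35, 28, 28-day gaps.
Each is the final Sunday of its month — 2016-01-31 is past the 28th, so '4th Sunday' doesn't fit.
April 2016 ends with Sunday 2016-04-24.
May 2016 ends with Sunday 2016-05-29.
June 2016 ends with Sunday 2016-06-26.
July 2016 ends with Sunday 2016-07-31.
Last Sunday of August 2016: 2016-08-28.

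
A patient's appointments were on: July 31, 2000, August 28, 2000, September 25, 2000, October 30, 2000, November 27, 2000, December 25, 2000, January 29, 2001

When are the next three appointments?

February 26, 2001; March 26, 2001; April 30, 2001

Every date is a Monday; gaps 28, 28, 35, 28, 28, 35 days.
Each is the last Monday of its month (at least one falls on the 29th or later, ruling out '4th Monday').
February 2001 ends with Monday February 26, 2001.
Last Monday of March 2001: March 26, 2001.
April 2001 ends with Monday April 30, 2001.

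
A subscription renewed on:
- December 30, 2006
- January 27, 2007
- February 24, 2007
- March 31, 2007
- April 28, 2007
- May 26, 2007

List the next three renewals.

Every date is a Saturday; gaps 28, 28, 35, 28, 28 days.
Each is the last Saturday of its month (at least one falls on the 29th or later, ruling out '4th Saturday').
Last Saturday of June 2007: June 30, 2007.
July 2007 ends with Saturday July 28, 2007.
Last Saturday of August 2007: August 25, 2007.

June 30, 2007; July 28, 2007; August 25, 2007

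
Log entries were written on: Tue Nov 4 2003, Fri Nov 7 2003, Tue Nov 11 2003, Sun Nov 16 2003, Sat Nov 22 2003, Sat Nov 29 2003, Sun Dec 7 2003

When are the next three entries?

The spacing grows by 1 each time: 3, 4, 5, 6, 7, 8 days.
Next gap: 9 days. Sun Dec 7 2003 + 9 days = Tue Dec 16 2003.
Next gap: 10 days. Tue Dec 16 2003 + 10 days = Fri Dec 26 2003.
Next gap: 11 days. Fri Dec 26 2003 + 11 days = Tue Jan 6 2004.

Tue Dec 16 2003, Fri Dec 26 2003, Tue Jan 6 2004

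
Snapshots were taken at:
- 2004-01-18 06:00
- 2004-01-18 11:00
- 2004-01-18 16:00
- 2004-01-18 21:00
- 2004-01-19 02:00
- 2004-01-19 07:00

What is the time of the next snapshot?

2004-01-19 12:00

Gaps: 5, 5, 5, 5, 5 hours — each event is 5 hours after the previous one.
2004-01-19 07:00 + 5 h = 2004-01-19 12:00.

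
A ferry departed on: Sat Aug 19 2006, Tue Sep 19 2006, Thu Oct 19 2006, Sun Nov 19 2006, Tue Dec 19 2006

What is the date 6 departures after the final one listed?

Gaps: 31, 30, 31, 30 days — not constant. Every event is on the 19th of the month.
Pattern: the 19th of each month.
Next: January 2007 → Fri Jan 19 2007.
February 2007: Mon Feb 19 2007.
March 2007: Mon Mar 19 2007.
Next: April 2007 → Thu Apr 19 2007.
Next: May 2007 → Sat May 19 2007.
Next: June 2007 → Tue Jun 19 2007.

Tue Jun 19 2007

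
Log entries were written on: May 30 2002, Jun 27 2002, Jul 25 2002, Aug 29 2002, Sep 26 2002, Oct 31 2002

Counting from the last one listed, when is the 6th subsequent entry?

These are Thursdays with 28, 28, 35, 28, 35-day gaps.
Each is the final Thursday of its month — May 30 2002 is past the 28th, so '4th Thursday' doesn't fit.
November 2002 ends with Thursday Nov 28 2002.
December 2002 ends with Thursday Dec 26 2002.
January 2003 ends with Thursday Jan 30 2003.
Last Thursday of February 2003: Feb 27 2003.
March 2003 ends with Thursday Mar 27 2003.
April 2003 ends with Thursday Apr 24 2003.

Apr 24 2003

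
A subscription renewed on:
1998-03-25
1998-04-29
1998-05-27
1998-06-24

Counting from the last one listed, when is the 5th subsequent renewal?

These are Wednesdays with 35, 28, 28-day gaps.
Each is the final Wednesday of its month — 1998-04-29 is past the 28th, so '4th Wednesday' doesn't fit.
Last Wednesday of July 1998: 1998-07-29.
Last Wednesday of August 1998: 1998-08-26.
September 1998 ends with Wednesday 1998-09-30.
Last Wednesday of October 1998: 1998-10-28.
Last Wednesday of November 1998: 1998-11-25.

1998-11-25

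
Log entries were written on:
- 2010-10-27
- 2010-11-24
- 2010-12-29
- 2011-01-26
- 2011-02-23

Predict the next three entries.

2011-03-30, 2011-04-27, 2011-05-25

Every date is a Wednesday; gaps 28, 35, 28, 28 days.
Each is the last Wednesday of its month (at least one falls on the 29th or later, ruling out '4th Wednesday').
Last Wednesday of March 2011: 2011-03-30.
Last Wednesday of April 2011: 2011-04-27.
May 2011 ends with Wednesday 2011-05-25.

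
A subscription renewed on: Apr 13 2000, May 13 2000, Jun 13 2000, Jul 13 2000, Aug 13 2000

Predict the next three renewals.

The day-of-month is always 13 (30, 31, 30, 31 days between events).
So this recurs on the 13th of each month.
September 2000: Sep 13 2000.
October 2000: Oct 13 2000.
Next: November 2000 → Nov 13 2000.

Sep 13 2000, Oct 13 2000, Nov 13 2000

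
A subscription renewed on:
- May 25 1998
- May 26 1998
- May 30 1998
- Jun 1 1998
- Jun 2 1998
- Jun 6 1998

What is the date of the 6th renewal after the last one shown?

Every event lands on a Monday or Tuesday or Saturday (gaps cycle 1, 4, 2, 1, 4).
So the schedule is: every Monday, Tuesday and Saturday.
Next Monday: Jun 8 1998.
Next Tuesday: Jun 9 1998.
Next Saturday: Jun 13 1998.
Next Monday: Jun 15 1998.
The following Tuesday is Jun 16 1998.
The following Saturday is Jun 20 1998.

Jun 20 1998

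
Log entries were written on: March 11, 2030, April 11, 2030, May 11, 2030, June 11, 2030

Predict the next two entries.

Each date is the 11th; the gaps (31, 30, 31) track the month lengths.
The rule is the 11th of each month.
July 2030: July 11, 2030.
Next: August 2030 → August 11, 2030.

July 11, 2030; August 11, 2030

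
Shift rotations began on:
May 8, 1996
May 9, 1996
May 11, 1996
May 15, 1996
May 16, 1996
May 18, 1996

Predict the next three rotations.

Every event lands on a Wednesday or Thursday or Saturday (gaps cycle 1, 2, 4, 1, 2).
So the schedule is: every Wednesday, Thursday and Saturday.
The following Wednesday is May 22, 1996.
Next Thursday: May 23, 1996.
Next Saturday: May 25, 1996.

May 22, 1996; May 23, 1996; May 25, 1996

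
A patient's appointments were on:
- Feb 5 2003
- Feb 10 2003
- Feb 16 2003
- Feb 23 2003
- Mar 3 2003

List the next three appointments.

Mar 12 2003, Mar 22 2003, Apr 2 2003

The spacing grows by 1 each time: 5, 6, 7, 8 days.
Next gap: 9 days. Mar 3 2003 + 9 days = Mar 12 2003.
Next gap: 10 days. Mar 12 2003 + 10 days = Mar 22 2003.
Next gap: 11 days. Mar 22 2003 + 11 days = Apr 2 2003.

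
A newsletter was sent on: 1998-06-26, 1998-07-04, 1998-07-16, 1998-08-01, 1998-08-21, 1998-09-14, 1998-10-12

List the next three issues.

1998-11-13, 1998-12-19, 1999-01-28

Intervals are 8, 12, 16, 20, 24, 28 days — an arithmetic progression with common difference 4.
Next gap: 32 days. 1998-10-12 + 32 days = 1998-11-13.
Next gap: 36 days. 1998-11-13 + 36 days = 1998-12-19.
Next gap: 40 days. 1998-12-19 + 40 days = 1999-01-28.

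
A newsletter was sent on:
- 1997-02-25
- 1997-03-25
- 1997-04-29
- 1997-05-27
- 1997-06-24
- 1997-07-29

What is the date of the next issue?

1997-08-26

All Tuesdays; the gaps (28, 35, 28, 28, 35) vary with month length.
This is the last Tuesday of each month.
Last Tuesday of August 1997: 1997-08-26.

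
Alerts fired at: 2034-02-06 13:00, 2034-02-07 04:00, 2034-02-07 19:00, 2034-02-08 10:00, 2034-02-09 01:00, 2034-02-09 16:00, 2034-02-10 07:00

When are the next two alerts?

Spacing: 15, 15, 15, 15, 15, 15 h — constant 15 h.
2034-02-10 07:00 + 15 h = 2034-02-10 22:00.
2034-02-10 22:00 + 15 h = 2034-02-11 13:00.

2034-02-10 22:00, 2034-02-11 13:00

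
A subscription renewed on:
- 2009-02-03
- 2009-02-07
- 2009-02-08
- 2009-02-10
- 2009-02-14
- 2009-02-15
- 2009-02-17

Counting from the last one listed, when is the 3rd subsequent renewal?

Gaps: 4, 1, 2, 4, 1, 2 days — not constant, but cyclic with period 3.
The events fall on every Tuesday, Saturday and Sunday.
The following Saturday is 2009-02-21.
Next Sunday: 2009-02-22.
Next Tuesday: 2009-02-24.

2009-02-24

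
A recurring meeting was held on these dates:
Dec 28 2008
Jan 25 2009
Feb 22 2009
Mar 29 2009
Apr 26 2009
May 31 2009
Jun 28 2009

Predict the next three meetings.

Jul 26 2009, Aug 30 2009, Sep 27 2009

Every date is a Sunday; gaps 28, 28, 35, 28, 35, 28 days.
Each is the last Sunday of its month (at least one falls on the 29th or later, ruling out '4th Sunday').
July 2009 ends with Sunday Jul 26 2009.
Last Sunday of August 2009: Aug 30 2009.
Last Sunday of September 2009: Sep 27 2009.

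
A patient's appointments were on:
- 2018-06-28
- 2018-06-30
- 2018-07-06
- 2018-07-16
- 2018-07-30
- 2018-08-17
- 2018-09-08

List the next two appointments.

2018-10-04, 2018-11-03

The spacing grows by 4 each time: 2, 6, 10, 14, 18, 22 days.
Next gap: 26 days. 2018-09-08 + 26 days = 2018-10-04.
Next gap: 30 days. 2018-10-04 + 30 days = 2018-11-03.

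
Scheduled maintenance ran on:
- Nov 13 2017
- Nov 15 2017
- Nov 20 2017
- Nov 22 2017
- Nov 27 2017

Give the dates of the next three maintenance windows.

The gap pattern 2, 5, 2, 5 repeats every 2 events.
These are the Mondays and Wednesdays of each week.
Next Wednesday: Nov 29 2017.
The following Monday is Dec 4 2017.
The following Wednesday is Dec 6 2017.

Nov 29 2017, Dec 4 2017, Dec 6 2017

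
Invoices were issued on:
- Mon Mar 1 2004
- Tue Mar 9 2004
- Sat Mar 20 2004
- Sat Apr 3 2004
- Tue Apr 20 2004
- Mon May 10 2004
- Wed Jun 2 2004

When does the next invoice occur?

Intervals are 8, 11, 14, 17, 20, 23 days — an arithmetic progression with common difference 3.
Next gap: 26 days. Wed Jun 2 2004 + 26 days = Mon Jun 28 2004.

Mon Jun 28 2004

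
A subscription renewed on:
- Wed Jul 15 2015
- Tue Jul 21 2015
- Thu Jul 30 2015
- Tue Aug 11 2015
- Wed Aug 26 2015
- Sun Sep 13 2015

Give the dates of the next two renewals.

Intervals are 6, 9, 12, 15, 18 days — an arithmetic progression with common difference 3.
Next gap: 21 days. Sun Sep 13 2015 + 21 days = Sun Oct 4 2015.
Next gap: 24 days. Sun Oct 4 2015 + 24 days = Wed Oct 28 2015.

Sun Oct 4 2015, Wed Oct 28 2015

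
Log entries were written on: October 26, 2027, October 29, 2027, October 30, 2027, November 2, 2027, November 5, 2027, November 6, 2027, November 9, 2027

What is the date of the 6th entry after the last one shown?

The gap pattern 3, 1, 3, 3, 1, 3 repeats every 3 events.
These are the Tuesdays, Fridays and Saturdays of each week.
Next Friday: November 12, 2027.
The following Saturday is November 13, 2027.
The following Tuesday is November 16, 2027.
The following Friday is November 19, 2027.
Next Saturday: November 20, 2027.
Next Tuesday: November 23, 2027.

November 23, 2027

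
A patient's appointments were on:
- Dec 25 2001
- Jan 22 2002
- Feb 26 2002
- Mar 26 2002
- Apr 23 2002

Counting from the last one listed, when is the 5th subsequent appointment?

Gaps: 28, 35, 28, 28 days — a mix of 28 and 35. Every date is a Tuesday.
Each is the 4th Tuesday of its month.
4th Tuesday of May 2002: May 28 2002.
June 2002 — 4th Tuesday is Jun 25 2002.
July 2002 — 4th Tuesday is Jul 23 2002.
August 2002 — 4th Tuesday is Aug 27 2002.
September 2002 — 4th Tuesday is Sep 24 2002.

Sep 24 2002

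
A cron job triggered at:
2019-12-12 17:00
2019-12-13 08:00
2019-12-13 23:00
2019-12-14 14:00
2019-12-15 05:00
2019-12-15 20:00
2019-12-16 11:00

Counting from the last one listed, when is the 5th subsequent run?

The interval is a steady 15 hours (15, 15, 15, 15, 15, 15).
2019-12-16 11:00 + 15 h = 2019-12-17 02:00.
2019-12-17 02:00 + 15 h = 2019-12-17 17:00.
2019-12-17 17:00 + 15 h = 2019-12-18 08:00.
2019-12-18 08:00 + 15 h = 2019-12-18 23:00.
2019-12-18 23:00 + 15 h = 2019-12-19 14:00.

2019-12-19 14:00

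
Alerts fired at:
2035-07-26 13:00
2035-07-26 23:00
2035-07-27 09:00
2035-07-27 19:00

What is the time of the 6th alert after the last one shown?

2035-07-30 07:00

Spacing: 10, 10, 10 h — constant 10 h.
2035-07-27 19:00 + 10 h = 2035-07-28 05:00.
2035-07-28 05:00 + 10 h = 2035-07-28 15:00.
2035-07-28 15:00 + 10 h = 2035-07-29 01:00.
2035-07-29 01:00 + 10 h = 2035-07-29 11:00.
2035-07-29 11:00 + 10 h = 2035-07-29 21:00.
2035-07-29 21:00 + 10 h = 2035-07-30 07:00.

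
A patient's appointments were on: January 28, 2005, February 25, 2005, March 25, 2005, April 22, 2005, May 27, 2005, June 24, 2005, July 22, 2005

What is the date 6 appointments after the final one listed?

Gaps: 28, 28, 28, 35, 28, 28 days — a mix of 28 and 35. Every date is a Friday.
Each is the 4th Friday of its month.
August 2005 — 4th Friday is August 26, 2005.
4th Friday of September 2005: September 23, 2005.
October 2005 — 4th Friday is October 28, 2005.
4th Friday of November 2005: November 25, 2005.
December 2005 — 4th Friday is December 23, 2005.
4th Friday of January 2006: January 27, 2006.

January 27, 2006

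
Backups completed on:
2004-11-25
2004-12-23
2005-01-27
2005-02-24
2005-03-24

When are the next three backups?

2005-04-28, 2005-05-26, 2005-06-23

These are Thursdays at 28- or 35-day spacing (28, 35, 28, 28).
The pattern: 4th Thursday of the month.
April 2005 — 4th Thursday is 2005-04-28.
4th Thursday of May 2005: 2005-05-26.
4th Thursday of June 2005: 2005-06-23.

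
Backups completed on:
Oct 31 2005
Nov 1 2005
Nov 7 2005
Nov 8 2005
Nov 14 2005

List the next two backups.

Nov 15 2005, Nov 21 2005

Gaps: 1, 6, 1, 6 days — not constant, but cyclic with period 2.
The events fall on every Monday and Tuesday.
Next Tuesday: Nov 15 2005.
Next Monday: Nov 21 2005.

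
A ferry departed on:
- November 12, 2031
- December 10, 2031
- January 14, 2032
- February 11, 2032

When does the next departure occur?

March 10, 2032

Gaps: 28, 35, 28 days — a mix of 28 and 35. Every date is a Wednesday.
Each is the 2nd Wednesday of its month.
March 2032 — 2nd Wednesday is March 10, 2032.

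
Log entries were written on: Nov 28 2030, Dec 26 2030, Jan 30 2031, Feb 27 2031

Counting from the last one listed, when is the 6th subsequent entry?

Aug 28 2031

All Thursdays; the gaps (28, 35, 28) vary with month length.
This is the last Thursday of each month.
March 2031 ends with Thursday Mar 27 2031.
April 2031 ends with Thursday Apr 24 2031.
May 2031 ends with Thursday May 29 2031.
Last Thursday of June 2031: Jun 26 2031.
July 2031 ends with Thursday Jul 31 2031.
Last Thursday of August 2031: Aug 28 2031.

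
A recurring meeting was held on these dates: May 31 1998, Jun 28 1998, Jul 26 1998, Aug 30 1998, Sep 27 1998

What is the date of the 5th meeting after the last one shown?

Feb 28 1999

These are Sundays with 28, 28, 35, 28-day gaps.
Each is the final Sunday of its month — May 31 1998 is past the 28th, so '4th Sunday' doesn't fit.
October 1998 ends with Sunday Oct 25 1998.
November 1998 ends with Sunday Nov 29 1998.
Last Sunday of December 1998: Dec 27 1998.
Last Sunday of January 1999: Jan 31 1999.
February 1999 ends with Sunday Feb 28 1999.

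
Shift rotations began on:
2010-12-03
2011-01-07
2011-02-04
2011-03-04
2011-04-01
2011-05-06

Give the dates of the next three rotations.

Gaps: 35, 28, 28, 28, 35 days — a mix of 28 and 35. Every date is a Friday.
Each is the 1st Friday of its month.
June 2011 — 1st Friday is 2011-06-03.
July 2011 — 1st Friday is 2011-07-01.
1st Friday of August 2011: 2011-08-05.

2011-06-03, 2011-07-01, 2011-08-05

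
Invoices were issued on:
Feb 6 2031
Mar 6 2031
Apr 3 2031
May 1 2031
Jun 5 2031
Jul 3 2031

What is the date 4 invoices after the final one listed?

Nov 6 2031

All dates are Thursdays, 28, 28, 28, 35, 28 days apart.
Specifically, the 1st Thursday of each month.
August 2031 — 1st Thursday is Aug 7 2031.
1st Thursday of September 2031: Sep 4 2031.
1st Thursday of October 2031: Oct 2 2031.
1st Thursday of November 2031: Nov 6 2031.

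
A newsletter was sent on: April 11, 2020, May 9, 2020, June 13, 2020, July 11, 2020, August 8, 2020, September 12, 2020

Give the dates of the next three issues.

October 10, 2020; November 14, 2020; December 12, 2020

Gaps: 28, 35, 28, 28, 35 days — a mix of 28 and 35. Every date is a Saturday.
Each is the 2nd Saturday of its month.
2nd Saturday of October 2020: October 10, 2020.
November 2020 — 2nd Saturday is November 14, 2020.
December 2020 — 2nd Saturday is December 12, 2020.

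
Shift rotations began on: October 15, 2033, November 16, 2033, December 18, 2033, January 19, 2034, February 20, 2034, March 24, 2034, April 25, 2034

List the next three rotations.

The spacing is 32, 32, 32, 32, 32, 32 days — always 32 days.
April 25, 2034 + 32 days = May 27, 2034.
May 27, 2034 + 32 days = June 28, 2034.
June 28, 2034 + 32 days = July 30, 2034.

May 27, 2034; June 28, 2034; July 30, 2034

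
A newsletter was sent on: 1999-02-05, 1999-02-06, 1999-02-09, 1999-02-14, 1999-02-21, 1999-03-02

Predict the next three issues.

1999-03-13, 1999-03-26, 1999-04-10

Intervals are 1, 3, 5, 7, 9 days — an arithmetic progression with common difference 2.
Next gap: 11 days. 1999-03-02 + 11 days = 1999-03-13.
Next gap: 13 days. 1999-03-13 + 13 days = 1999-03-26.
Next gap: 15 days. 1999-03-26 + 15 days = 1999-04-10.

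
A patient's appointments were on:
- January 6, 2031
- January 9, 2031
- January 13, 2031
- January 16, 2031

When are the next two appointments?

Every event lands on a Monday or Thursday (gaps cycle 3, 4, 3).
So the schedule is: every Monday and Thursday.
Next Monday: January 20, 2031.
The following Thursday is January 23, 2031.

January 20, 2031; January 23, 2031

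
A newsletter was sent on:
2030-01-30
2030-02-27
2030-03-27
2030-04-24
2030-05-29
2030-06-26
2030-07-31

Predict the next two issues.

2030-08-28, 2030-09-25

All Wednesdays; the gaps (28, 28, 28, 35, 28, 35) vary with month length.
This is the last Wednesday of each month.
Last Wednesday of August 2030: 2030-08-28.
September 2030 ends with Wednesday 2030-09-25.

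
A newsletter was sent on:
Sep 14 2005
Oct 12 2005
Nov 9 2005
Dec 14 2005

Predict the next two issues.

These are Wednesdays at 28- or 35-day spacing (28, 28, 35).
The pattern: 2nd Wednesday of the month.
January 2006 — 2nd Wednesday is Jan 11 2006.
February 2006 — 2nd Wednesday is Feb 8 2006.

Jan 11 2006, Feb 8 2006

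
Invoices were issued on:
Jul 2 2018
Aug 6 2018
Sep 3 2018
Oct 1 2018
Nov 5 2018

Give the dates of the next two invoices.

All dates are Mondays, 35, 28, 28, 35 days apart.
Specifically, the 1st Monday of each month.
1st Monday of December 2018: Dec 3 2018.
1st Monday of January 2019: Jan 7 2019.

Dec 3 2018, Jan 7 2019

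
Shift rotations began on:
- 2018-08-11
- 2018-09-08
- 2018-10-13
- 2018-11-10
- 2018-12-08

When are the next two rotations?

2019-01-12, 2019-02-09

All dates are Saturdays, 28, 35, 28, 28 days apart.
Specifically, the 2nd Saturday of each month.
2nd Saturday of January 2019: 2019-01-12.
2nd Saturday of February 2019: 2019-02-09.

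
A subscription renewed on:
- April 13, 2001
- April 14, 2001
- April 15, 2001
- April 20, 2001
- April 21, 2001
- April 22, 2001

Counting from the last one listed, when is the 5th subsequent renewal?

May 5, 2001

Every event lands on a Friday or Saturday or Sunday (gaps cycle 1, 1, 5, 1, 1).
So the schedule is: every Friday, Saturday and Sunday.
The following Friday is April 27, 2001.
Next Saturday: April 28, 2001.
Next Sunday: April 29, 2001.
The following Friday is May 4, 2001.
The following Saturday is May 5, 2001.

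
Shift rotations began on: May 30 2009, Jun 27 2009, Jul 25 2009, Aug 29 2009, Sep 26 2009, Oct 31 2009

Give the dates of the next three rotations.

All Saturdays; the gaps (28, 28, 35, 28, 35) vary with month length.
This is the last Saturday of each month.
Last Saturday of November 2009: Nov 28 2009.
December 2009 ends with Saturday Dec 26 2009.
Last Saturday of January 2010: Jan 30 2010.

Nov 28 2009, Dec 26 2009, Jan 30 2010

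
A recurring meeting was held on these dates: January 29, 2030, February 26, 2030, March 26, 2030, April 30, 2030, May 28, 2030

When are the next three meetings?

June 25, 2030; July 30, 2030; August 27, 2030

Every date is a Tuesday; gaps 28, 28, 35, 28 days.
Each is the last Tuesday of its month (at least one falls on the 29th or later, ruling out '4th Tuesday').
June 2030 ends with Tuesday June 25, 2030.
Last Tuesday of July 2030: July 30, 2030.
Last Tuesday of August 2030: August 27, 2030.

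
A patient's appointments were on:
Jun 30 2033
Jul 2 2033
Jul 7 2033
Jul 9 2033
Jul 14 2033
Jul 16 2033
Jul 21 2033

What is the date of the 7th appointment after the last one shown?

Aug 13 2033

Gaps: 2, 5, 2, 5, 2, 5 days — not constant, but cyclic with period 2.
The events fall on every Thursday and Saturday.
Next Saturday: Jul 23 2033.
Next Thursday: Jul 28 2033.
Next Saturday: Jul 30 2033.
The following Thursday is Aug 4 2033.
Next Saturday: Aug 6 2033.
The following Thursday is Aug 11 2033.
Next Saturday: Aug 13 2033.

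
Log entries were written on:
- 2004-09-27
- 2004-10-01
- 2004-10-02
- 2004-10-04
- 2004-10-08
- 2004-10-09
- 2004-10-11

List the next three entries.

2004-10-15, 2004-10-16, 2004-10-18

Gaps: 4, 1, 2, 4, 1, 2 days — not constant, but cyclic with period 3.
The events fall on every Monday, Friday and Saturday.
The following Friday is 2004-10-15.
The following Saturday is 2004-10-16.
The following Monday is 2004-10-18.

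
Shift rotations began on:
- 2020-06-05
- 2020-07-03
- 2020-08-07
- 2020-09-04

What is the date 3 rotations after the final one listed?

2020-12-04

Gaps: 28, 35, 28 days — a mix of 28 and 35. Every date is a Friday.
Each is the 1st Friday of its month.
1st Friday of October 2020: 2020-10-02.
November 2020 — 1st Friday is 2020-11-06.
1st Friday of December 2020: 2020-12-04.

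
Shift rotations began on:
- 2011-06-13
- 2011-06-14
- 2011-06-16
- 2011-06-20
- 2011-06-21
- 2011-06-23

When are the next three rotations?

2011-06-27, 2011-06-28, 2011-06-30

Every event lands on a Monday or Tuesday or Thursday (gaps cycle 1, 2, 4, 1, 2).
So the schedule is: every Monday, Tuesday and Thursday.
Next Monday: 2011-06-27.
The following Tuesday is 2011-06-28.
The following Thursday is 2011-06-30.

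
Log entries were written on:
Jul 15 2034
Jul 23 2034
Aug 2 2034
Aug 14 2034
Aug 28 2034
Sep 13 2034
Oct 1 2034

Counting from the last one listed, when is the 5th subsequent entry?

Jan 29 2035

Intervals are 8, 10, 12, 14, 16, 18 days — an arithmetic progression with common difference 2.
Next gap: 20 days. Oct 1 2034 + 20 days = Oct 21 2034.
Next gap: 22 days. Oct 21 2034 + 22 days = Nov 12 2034.
Next gap: 24 days. Nov 12 2034 + 24 days = Dec 6 2034.
Next gap: 26 days. Dec 6 2034 + 26 days = Jan 1 2035.
Next gap: 28 days. Jan 1 2035 + 28 days = Jan 29 2035.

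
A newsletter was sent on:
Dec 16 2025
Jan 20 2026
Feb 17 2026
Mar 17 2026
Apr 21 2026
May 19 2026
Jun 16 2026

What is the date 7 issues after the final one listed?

These are Tuesdays at 28- or 35-day spacing (35, 28, 28, 35, 28, 28).
The pattern: 3rd Tuesday of the month.
July 2026 — 3rd Tuesday is Jul 21 2026.
August 2026 — 3rd Tuesday is Aug 18 2026.
September 2026 — 3rd Tuesday is Sep 15 2026.
3rd Tuesday of October 2026: Oct 20 2026.
November 2026 — 3rd Tuesday is Nov 17 2026.
3rd Tuesday of December 2026: Dec 15 2026.
January 2027 — 3rd Tuesday is Jan 19 2027.

Jan 19 2027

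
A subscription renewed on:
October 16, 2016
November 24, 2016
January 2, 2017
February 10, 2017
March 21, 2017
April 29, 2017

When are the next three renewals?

June 7, 2017; July 16, 2017; August 24, 2017

The spacing is 39, 39, 39, 39, 39 days — always 39 days.
April 29, 2017 + 39 days = June 7, 2017.
June 7, 2017 + 39 days = July 16, 2017.
July 16, 2017 + 39 days = August 24, 2017.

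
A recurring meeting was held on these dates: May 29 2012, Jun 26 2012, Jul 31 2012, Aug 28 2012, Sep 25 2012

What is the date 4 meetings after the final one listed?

Jan 29 2013

These are Tuesdays with 28, 35, 28, 28-day gaps.
Each is the final Tuesday of its month — May 29 2012 is past the 28th, so '4th Tuesday' doesn't fit.
October 2012 ends with Tuesday Oct 30 2012.
November 2012 ends with Tuesday Nov 27 2012.
December 2012 ends with Tuesday Dec 25 2012.
Last Tuesday of January 2013: Jan 29 2013.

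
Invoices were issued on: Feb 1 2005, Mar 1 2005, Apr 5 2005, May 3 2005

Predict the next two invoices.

All dates are Tuesdays, 28, 35, 28 days apart.
Specifically, the 1st Tuesday of each month.
June 2005 — 1st Tuesday is Jun 7 2005.
July 2005 — 1st Tuesday is Jul 5 2005.

Jun 7 2005, Jul 5 2005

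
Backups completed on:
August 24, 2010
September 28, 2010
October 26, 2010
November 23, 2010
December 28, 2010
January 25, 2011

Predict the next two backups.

Gaps: 35, 28, 28, 35, 28 days — a mix of 28 and 35. Every date is a Tuesday.
Each is the 4th Tuesday of its month.
February 2011 — 4th Tuesday is February 22, 2011.
March 2011 — 4th Tuesday is March 22, 2011.

February 22, 2011; March 22, 2011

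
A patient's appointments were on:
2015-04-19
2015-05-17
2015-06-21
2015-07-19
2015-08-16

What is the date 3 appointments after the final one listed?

All dates are Sundays, 28, 35, 28, 28 days apart.
Specifically, the 3rd Sunday of each month.
3rd Sunday of September 2015: 2015-09-20.
3rd Sunday of October 2015: 2015-10-18.
3rd Sunday of November 2015: 2015-11-15.

2015-11-15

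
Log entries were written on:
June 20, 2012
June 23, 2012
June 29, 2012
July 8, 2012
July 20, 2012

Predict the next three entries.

Gaps: 3, 6, 9, 12 days — each gap is 3 larger than the previous one.
Next gap: 15 days. July 20, 2012 + 15 days = August 4, 2012.
Next gap: 18 days. August 4, 2012 + 18 days = August 22, 2012.
Next gap: 21 days. August 22, 2012 + 21 days = September 12, 2012.

August 4, 2012; August 22, 2012; September 12, 2012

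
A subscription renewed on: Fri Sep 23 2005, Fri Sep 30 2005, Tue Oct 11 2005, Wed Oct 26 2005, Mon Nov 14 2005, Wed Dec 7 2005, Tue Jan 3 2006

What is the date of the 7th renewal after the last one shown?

Tue Oct 31 2006

The spacing grows by 4 each time: 7, 11, 15, 19, 23, 27 days.
Next gap: 31 days. Tue Jan 3 2006 + 31 days = Fri Feb 3 2006.
Next gap: 35 days. Fri Feb 3 2006 + 35 days = Fri Mar 10 2006.
Next gap: 39 days. Fri Mar 10 2006 + 39 days = Tue Apr 18 2006.
Next gap: 43 days. Tue Apr 18 2006 + 43 days = Wed May 31 2006.
Next gap: 47 days. Wed May 31 2006 + 47 days = Mon Jul 17 2006.
Next gap: 51 days. Mon Jul 17 2006 + 51 days = Wed Sep 6 2006.
Next gap: 55 days. Wed Sep 6 2006 + 55 days = Tue Oct 31 2006.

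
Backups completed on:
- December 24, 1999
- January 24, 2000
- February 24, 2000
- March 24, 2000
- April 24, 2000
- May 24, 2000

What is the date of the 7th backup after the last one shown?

Gaps: 31, 31, 29, 31, 30 days — not constant. Every event is on the 24th of the month.
Pattern: the 24th of each month.
June 2000: June 24, 2000.
Next: July 2000 → July 24, 2000.
Next: August 2000 → August 24, 2000.
September 2000: September 24, 2000.
October 2000: October 24, 2000.
Next: November 2000 → November 24, 2000.
December 2000: December 24, 2000.

December 24, 2000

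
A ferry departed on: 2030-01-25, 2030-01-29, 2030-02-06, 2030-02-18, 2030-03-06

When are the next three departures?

2030-03-26, 2030-04-19, 2030-05-17

Intervals are 4, 8, 12, 16 days — an arithmetic progression with common difference 4.
Next gap: 20 days. 2030-03-06 + 20 days = 2030-03-26.
Next gap: 24 days. 2030-03-26 + 24 days = 2030-04-19.
Next gap: 28 days. 2030-04-19 + 28 days = 2030-05-17.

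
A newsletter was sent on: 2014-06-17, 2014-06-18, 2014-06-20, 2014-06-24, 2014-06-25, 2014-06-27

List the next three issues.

The gap pattern 1, 2, 4, 1, 2 repeats every 3 events.
These are the Tuesdays, Wednesdays and Fridays of each week.
Next Tuesday: 2014-07-01.
The following Wednesday is 2014-07-02.
The following Friday is 2014-07-04.

2014-07-01, 2014-07-02, 2014-07-04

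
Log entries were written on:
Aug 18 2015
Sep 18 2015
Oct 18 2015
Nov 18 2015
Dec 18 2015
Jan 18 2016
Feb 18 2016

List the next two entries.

Mar 18 2016, Apr 18 2016

Gaps: 31, 30, 31, 30, 31, 31 days — not constant. Every event is on the 18th of the month.
Pattern: the 18th of each month.
March 2016: Mar 18 2016.
April 2016: Apr 18 2016.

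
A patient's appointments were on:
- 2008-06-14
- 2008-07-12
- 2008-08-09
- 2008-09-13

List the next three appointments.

2008-10-11, 2008-11-08, 2008-12-13

These are Saturdays at 28- or 35-day spacing (28, 28, 35).
The pattern: 2nd Saturday of the month.
2nd Saturday of October 2008: 2008-10-11.
2nd Saturday of November 2008: 2008-11-08.
December 2008 — 2nd Saturday is 2008-12-13.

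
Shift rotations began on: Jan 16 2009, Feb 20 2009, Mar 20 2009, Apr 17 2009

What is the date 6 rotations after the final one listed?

All dates are Fridays, 35, 28, 28 days apart.
Specifically, the 3rd Friday of each month.
3rd Friday of May 2009: May 15 2009.
3rd Friday of June 2009: Jun 19 2009.
3rd Friday of July 2009: Jul 17 2009.
August 2009 — 3rd Friday is Aug 21 2009.
3rd Friday of September 2009: Sep 18 2009.
October 2009 — 3rd Friday is Oct 16 2009.

Oct 16 2009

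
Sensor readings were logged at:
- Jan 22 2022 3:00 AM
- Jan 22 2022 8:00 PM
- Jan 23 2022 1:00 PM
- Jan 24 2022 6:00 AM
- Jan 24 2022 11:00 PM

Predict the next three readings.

Jan 25 2022 4:00 PM, Jan 26 2022 9:00 AM, Jan 27 2022 2:00 AM

The interval is a steady 17 hours (17, 17, 17, 17).
Jan 24 2022 11:00 PM + 17 h = Jan 25 2022 4:00 PM.
Jan 25 2022 4:00 PM + 17 h = Jan 26 2022 9:00 AM.
Jan 26 2022 9:00 AM + 17 h = Jan 27 2022 2:00 AM.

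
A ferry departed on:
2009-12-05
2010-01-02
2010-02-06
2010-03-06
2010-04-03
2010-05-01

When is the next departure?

2010-06-05

These are Saturdays at 28- or 35-day spacing (28, 35, 28, 28, 28).
The pattern: 1st Saturday of the month.
1st Saturday of June 2010: 2010-06-05.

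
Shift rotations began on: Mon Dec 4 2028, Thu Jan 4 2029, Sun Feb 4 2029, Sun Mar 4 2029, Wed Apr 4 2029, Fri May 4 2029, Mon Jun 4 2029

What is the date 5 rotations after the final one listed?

Each date is the 4th; the gaps (31, 31, 28, 31, 30, 31) track the month lengths.
The rule is the 4th of each month.
Next: July 2029 → Wed Jul 4 2029.
Next: August 2029 → Sat Aug 4 2029.
September 2029: Tue Sep 4 2029.
Next: October 2029 → Thu Oct 4 2029.
November 2029: Sun Nov 4 2029.

Sun Nov 4 2029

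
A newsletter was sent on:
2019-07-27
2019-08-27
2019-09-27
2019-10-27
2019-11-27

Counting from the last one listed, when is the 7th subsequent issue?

2020-06-27

Each date is the 27th; the gaps (31, 31, 30, 31) track the month lengths.
The rule is the 27th of each month.
Next: December 2019 → 2019-12-27.
January 2020: 2020-01-27.
Next: February 2020 → 2020-02-27.
Next: March 2020 → 2020-03-27.
April 2020: 2020-04-27.
May 2020: 2020-05-27.
June 2020: 2020-06-27.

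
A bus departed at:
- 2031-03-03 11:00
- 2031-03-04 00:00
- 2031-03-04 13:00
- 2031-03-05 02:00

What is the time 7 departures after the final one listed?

Spacing: 13, 13, 13 h — constant 13 h.
2031-03-05 02:00 + 13 h = 2031-03-05 15:00.
2031-03-05 15:00 + 13 h = 2031-03-06 04:00.
2031-03-06 04:00 + 13 h = 2031-03-06 17:00.
2031-03-06 17:00 + 13 h = 2031-03-07 06:00.
2031-03-07 06:00 + 13 h = 2031-03-07 19:00.
2031-03-07 19:00 + 13 h = 2031-03-08 08:00.
2031-03-08 08:00 + 13 h = 2031-03-08 21:00.

2031-03-08 21:00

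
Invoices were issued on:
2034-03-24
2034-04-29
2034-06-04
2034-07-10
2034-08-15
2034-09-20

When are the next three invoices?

Every event comes 36 days after the last (36, 36, 36, 36, 36).
2034-09-20 + 36 days = 2034-10-26.
2034-10-26 + 36 days = 2034-12-01.
2034-12-01 + 36 days = 2035-01-06.

2034-10-26, 2034-12-01, 2035-01-06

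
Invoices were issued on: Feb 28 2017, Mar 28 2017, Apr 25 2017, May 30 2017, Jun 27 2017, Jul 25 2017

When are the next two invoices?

All Tuesdays; the gaps (28, 28, 35, 28, 28) vary with month length.
This is the last Tuesday of each month.
August 2017 ends with Tuesday Aug 29 2017.
September 2017 ends with Tuesday Sep 26 2017.

Aug 29 2017, Sep 26 2017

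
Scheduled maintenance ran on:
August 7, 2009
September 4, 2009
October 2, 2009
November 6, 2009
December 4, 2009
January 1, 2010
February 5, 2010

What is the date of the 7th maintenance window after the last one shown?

Gaps: 28, 28, 35, 28, 28, 35 days — a mix of 28 and 35. Every date is a Friday.
Each is the 1st Friday of its month.
March 2010 — 1st Friday is March 5, 2010.
1st Friday of April 2010: April 2, 2010.
1st Friday of May 2010: May 7, 2010.
June 2010 — 1st Friday is June 4, 2010.
July 2010 — 1st Friday is July 2, 2010.
August 2010 — 1st Friday is August 6, 2010.
1st Friday of September 2010: September 3, 2010.

September 3, 2010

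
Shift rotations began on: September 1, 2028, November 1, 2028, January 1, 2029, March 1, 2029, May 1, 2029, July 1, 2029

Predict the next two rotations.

Each date is the 1st; the gaps (61, 61, 59, 61, 61) track the month lengths.
The rule is the 1st of every 2 months.
Next: September 2029 → September 1, 2029.
Next: November 2029 → November 1, 2029.

September 1, 2029; November 1, 2029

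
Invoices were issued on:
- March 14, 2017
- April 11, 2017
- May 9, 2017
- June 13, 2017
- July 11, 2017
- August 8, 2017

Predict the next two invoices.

September 12, 2017; October 10, 2017

All dates are Tuesdays, 28, 28, 35, 28, 28 days apart.
Specifically, the 2nd Tuesday of each month.
September 2017 — 2nd Tuesday is September 12, 2017.
October 2017 — 2nd Tuesday is October 10, 2017.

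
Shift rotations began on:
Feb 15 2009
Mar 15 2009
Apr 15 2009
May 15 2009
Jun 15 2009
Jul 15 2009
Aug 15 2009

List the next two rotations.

Each date is the 15th; the gaps (28, 31, 30, 31, 30, 31) track the month lengths.
The rule is the 15th of each month.
Next: September 2009 → Sep 15 2009.
October 2009: Oct 15 2009.

Sep 15 2009, Oct 15 2009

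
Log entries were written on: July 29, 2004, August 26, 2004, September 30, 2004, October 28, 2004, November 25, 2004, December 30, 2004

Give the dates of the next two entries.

These are Thursdays with 28, 35, 28, 28, 35-day gaps.
Each is the final Thursday of its month — July 29, 2004 is past the 28th, so '4th Thursday' doesn't fit.
January 2005 ends with Thursday January 27, 2005.
February 2005 ends with Thursday February 24, 2005.

January 27, 2005; February 24, 2005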